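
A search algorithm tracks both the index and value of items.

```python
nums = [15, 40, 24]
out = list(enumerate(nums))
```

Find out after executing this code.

Step 1: enumerate pairs each element with its index:
  (0, 15)
  (1, 40)
  (2, 24)
Therefore out = [(0, 15), (1, 40), (2, 24)].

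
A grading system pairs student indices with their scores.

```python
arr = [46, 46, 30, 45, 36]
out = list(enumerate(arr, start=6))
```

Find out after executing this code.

Step 1: enumerate with start=6:
  (6, 46)
  (7, 46)
  (8, 30)
  (9, 45)
  (10, 36)
Therefore out = [(6, 46), (7, 46), (8, 30), (9, 45), (10, 36)].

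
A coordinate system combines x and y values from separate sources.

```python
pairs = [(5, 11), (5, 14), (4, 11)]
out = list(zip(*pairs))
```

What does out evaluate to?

Step 1: zip(*pairs) transposes: unzips [(5, 11), (5, 14), (4, 11)] into separate sequences.
Step 2: First elements: (5, 5, 4), second elements: (11, 14, 11).
Therefore out = [(5, 5, 4), (11, 14, 11)].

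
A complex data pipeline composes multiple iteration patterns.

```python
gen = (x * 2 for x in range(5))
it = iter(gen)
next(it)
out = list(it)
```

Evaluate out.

Step 1: Generator produces [0, 2, 4, 6, 8].
Step 2: next(it) consumes first element (0).
Step 3: list(it) collects remaining: [2, 4, 6, 8].
Therefore out = [2, 4, 6, 8].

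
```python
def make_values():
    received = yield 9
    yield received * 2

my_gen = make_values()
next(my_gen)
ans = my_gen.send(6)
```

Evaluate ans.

Step 1: next(my_gen) advances to first yield, producing 9.
Step 2: send(6) resumes, received = 6.
Step 3: yield received * 2 = 6 * 2 = 12.
Therefore ans = 12.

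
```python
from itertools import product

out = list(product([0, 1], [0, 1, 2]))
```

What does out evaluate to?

Step 1: product([0, 1], [0, 1, 2]) gives all pairs:
  (0, 0)
  (0, 1)
  (0, 2)
  (1, 0)
  (1, 1)
  (1, 2)
Therefore out = [(0, 0), (0, 1), (0, 2), (1, 0), (1, 1), (1, 2)].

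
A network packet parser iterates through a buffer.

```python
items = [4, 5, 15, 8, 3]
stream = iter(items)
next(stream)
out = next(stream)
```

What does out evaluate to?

Step 1: Create iterator over [4, 5, 15, 8, 3].
Step 2: next() consumes 4.
Step 3: next() returns 5.
Therefore out = 5.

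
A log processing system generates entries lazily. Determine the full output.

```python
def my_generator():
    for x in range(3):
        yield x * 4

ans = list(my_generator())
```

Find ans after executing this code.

Step 1: For each x in range(3), yield x * 4:
  x=0: yield 0 * 4 = 0
  x=1: yield 1 * 4 = 4
  x=2: yield 2 * 4 = 8
Therefore ans = [0, 4, 8].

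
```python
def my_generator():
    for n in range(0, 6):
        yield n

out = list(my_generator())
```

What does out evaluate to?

Step 1: The generator yields each value from range(0, 6).
Step 2: list() consumes all yields: [0, 1, 2, 3, 4, 5].
Therefore out = [0, 1, 2, 3, 4, 5].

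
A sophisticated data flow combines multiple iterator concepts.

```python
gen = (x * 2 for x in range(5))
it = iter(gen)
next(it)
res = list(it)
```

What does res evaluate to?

Step 1: Generator produces [0, 2, 4, 6, 8].
Step 2: next(it) consumes first element (0).
Step 3: list(it) collects remaining: [2, 4, 6, 8].
Therefore res = [2, 4, 6, 8].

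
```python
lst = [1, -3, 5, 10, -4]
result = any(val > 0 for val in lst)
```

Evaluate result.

Step 1: Check val > 0 for each element in [1, -3, 5, 10, -4]:
  1 > 0: True
  -3 > 0: False
  5 > 0: True
  10 > 0: True
  -4 > 0: False
Step 2: any() returns True.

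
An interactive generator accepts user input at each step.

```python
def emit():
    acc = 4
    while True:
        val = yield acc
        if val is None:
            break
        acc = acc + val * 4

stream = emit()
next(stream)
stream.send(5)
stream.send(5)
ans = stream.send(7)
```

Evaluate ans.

Step 1: next() -> yield acc=4.
Step 2: send(5) -> val=5, acc = 4 + 5*4 = 24, yield 24.
Step 3: send(5) -> val=5, acc = 24 + 5*4 = 44, yield 44.
Step 4: send(7) -> val=7, acc = 44 + 7*4 = 72, yield 72.
Therefore ans = 72.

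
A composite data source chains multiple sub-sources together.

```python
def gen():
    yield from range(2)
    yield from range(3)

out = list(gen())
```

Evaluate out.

Step 1: Trace yields in order:
  yield 0
  yield 1
  yield 0
  yield 1
  yield 2
Therefore out = [0, 1, 0, 1, 2].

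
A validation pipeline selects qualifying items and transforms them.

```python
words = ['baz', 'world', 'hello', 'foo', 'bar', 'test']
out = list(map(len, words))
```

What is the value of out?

Step 1: Map len() to each word:
  'baz' -> 3
  'world' -> 5
  'hello' -> 5
  'foo' -> 3
  'bar' -> 3
  'test' -> 4
Therefore out = [3, 5, 5, 3, 3, 4].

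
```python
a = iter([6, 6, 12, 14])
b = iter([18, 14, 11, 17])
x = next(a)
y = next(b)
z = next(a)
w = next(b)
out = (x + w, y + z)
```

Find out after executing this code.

Step 1: a iterates [6, 6, 12, 14], b iterates [18, 14, 11, 17].
Step 2: x = next(a) = 6, y = next(b) = 18.
Step 3: z = next(a) = 6, w = next(b) = 14.
Step 4: out = (6 + 14, 18 + 6) = (20, 24).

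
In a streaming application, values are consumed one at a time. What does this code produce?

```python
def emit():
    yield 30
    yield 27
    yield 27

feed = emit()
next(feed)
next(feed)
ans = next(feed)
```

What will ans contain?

Step 1: emit() creates a generator.
Step 2: next(feed) yields 30 (consumed and discarded).
Step 3: next(feed) yields 27 (consumed and discarded).
Step 4: next(feed) yields 27, assigned to ans.
Therefore ans = 27.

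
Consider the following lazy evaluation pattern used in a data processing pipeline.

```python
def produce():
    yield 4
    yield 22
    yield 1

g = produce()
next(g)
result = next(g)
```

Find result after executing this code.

Step 1: produce() creates a generator.
Step 2: next(g) yields 4 (consumed and discarded).
Step 3: next(g) yields 22, assigned to result.
Therefore result = 22.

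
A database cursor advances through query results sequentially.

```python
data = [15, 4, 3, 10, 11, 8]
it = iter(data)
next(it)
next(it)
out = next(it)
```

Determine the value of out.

Step 1: Create iterator over [15, 4, 3, 10, 11, 8].
Step 2: next() consumes 15.
Step 3: next() consumes 4.
Step 4: next() returns 3.
Therefore out = 3.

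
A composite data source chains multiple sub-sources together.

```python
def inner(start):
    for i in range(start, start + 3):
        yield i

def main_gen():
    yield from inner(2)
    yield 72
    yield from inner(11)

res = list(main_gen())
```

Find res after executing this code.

Step 1: main_gen() delegates to inner(2):
  yield 2
  yield 3
  yield 4
Step 2: yield 72
Step 3: Delegates to inner(11):
  yield 11
  yield 12
  yield 13
Therefore res = [2, 3, 4, 72, 11, 12, 13].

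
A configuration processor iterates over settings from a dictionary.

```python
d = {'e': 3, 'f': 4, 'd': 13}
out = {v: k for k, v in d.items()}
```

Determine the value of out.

Step 1: Invert dict (swap keys and values):
  'e': 3 -> 3: 'e'
  'f': 4 -> 4: 'f'
  'd': 13 -> 13: 'd'
Therefore out = {3: 'e', 4: 'f', 13: 'd'}.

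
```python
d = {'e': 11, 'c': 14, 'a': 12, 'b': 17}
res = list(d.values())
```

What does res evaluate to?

Step 1: d.values() returns the dictionary values in insertion order.
Therefore res = [11, 14, 12, 17].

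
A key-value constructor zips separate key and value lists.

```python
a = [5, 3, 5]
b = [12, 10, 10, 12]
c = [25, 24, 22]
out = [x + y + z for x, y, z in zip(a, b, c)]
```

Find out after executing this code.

Step 1: zip three lists (truncates to shortest, len=3):
  5 + 12 + 25 = 42
  3 + 10 + 24 = 37
  5 + 10 + 22 = 37
Therefore out = [42, 37, 37].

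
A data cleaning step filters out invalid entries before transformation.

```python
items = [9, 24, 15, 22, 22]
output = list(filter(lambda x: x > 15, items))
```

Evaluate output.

Step 1: Filter elements > 15:
  9: removed
  24: kept
  15: removed
  22: kept
  22: kept
Therefore output = [24, 22, 22].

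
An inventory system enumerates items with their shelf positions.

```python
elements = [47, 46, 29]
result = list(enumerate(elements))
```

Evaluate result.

Step 1: enumerate pairs each element with its index:
  (0, 47)
  (1, 46)
  (2, 29)
Therefore result = [(0, 47), (1, 46), (2, 29)].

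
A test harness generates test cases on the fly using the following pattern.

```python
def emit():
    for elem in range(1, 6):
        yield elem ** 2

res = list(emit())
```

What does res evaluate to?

Step 1: For each elem in range(1, 6), yield elem**2:
  elem=1: yield 1**2 = 1
  elem=2: yield 2**2 = 4
  elem=3: yield 3**2 = 9
  elem=4: yield 4**2 = 16
  elem=5: yield 5**2 = 25
Therefore res = [1, 4, 9, 16, 25].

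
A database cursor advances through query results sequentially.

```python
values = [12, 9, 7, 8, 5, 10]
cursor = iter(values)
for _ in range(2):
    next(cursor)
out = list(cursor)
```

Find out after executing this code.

Step 1: Create iterator over [12, 9, 7, 8, 5, 10].
Step 2: Advance 2 positions (consuming [12, 9]).
Step 3: list() collects remaining elements: [7, 8, 5, 10].
Therefore out = [7, 8, 5, 10].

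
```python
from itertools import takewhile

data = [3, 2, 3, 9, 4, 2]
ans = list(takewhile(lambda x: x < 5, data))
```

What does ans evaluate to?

Step 1: takewhile stops at first element >= 5:
  3 < 5: take
  2 < 5: take
  3 < 5: take
  9 >= 5: stop
Therefore ans = [3, 2, 3].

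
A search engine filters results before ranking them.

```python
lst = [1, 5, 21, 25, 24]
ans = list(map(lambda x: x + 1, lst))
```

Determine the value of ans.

Step 1: Apply lambda x: x + 1 to each element:
  1 -> 2
  5 -> 6
  21 -> 22
  25 -> 26
  24 -> 25
Therefore ans = [2, 6, 22, 26, 25].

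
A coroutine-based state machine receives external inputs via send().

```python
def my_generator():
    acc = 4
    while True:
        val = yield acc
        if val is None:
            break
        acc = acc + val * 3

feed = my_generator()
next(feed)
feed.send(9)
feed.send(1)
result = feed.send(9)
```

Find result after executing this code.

Step 1: next() -> yield acc=4.
Step 2: send(9) -> val=9, acc = 4 + 9*3 = 31, yield 31.
Step 3: send(1) -> val=1, acc = 31 + 1*3 = 34, yield 34.
Step 4: send(9) -> val=9, acc = 34 + 9*3 = 61, yield 61.
Therefore result = 61.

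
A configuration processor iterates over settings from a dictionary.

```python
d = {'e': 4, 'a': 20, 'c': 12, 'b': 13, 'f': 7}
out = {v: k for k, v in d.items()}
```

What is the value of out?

Step 1: Invert dict (swap keys and values):
  'e': 4 -> 4: 'e'
  'a': 20 -> 20: 'a'
  'c': 12 -> 12: 'c'
  'b': 13 -> 13: 'b'
  'f': 7 -> 7: 'f'
Therefore out = {4: 'e', 20: 'a', 12: 'c', 13: 'b', 7: 'f'}.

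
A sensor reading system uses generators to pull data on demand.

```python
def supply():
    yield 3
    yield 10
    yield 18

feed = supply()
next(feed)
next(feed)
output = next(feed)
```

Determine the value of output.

Step 1: supply() creates a generator.
Step 2: next(feed) yields 3 (consumed and discarded).
Step 3: next(feed) yields 10 (consumed and discarded).
Step 4: next(feed) yields 18, assigned to output.
Therefore output = 18.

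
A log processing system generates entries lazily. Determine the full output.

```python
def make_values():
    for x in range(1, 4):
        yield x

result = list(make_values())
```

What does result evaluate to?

Step 1: The generator yields each value from range(1, 4).
Step 2: list() consumes all yields: [1, 2, 3].
Therefore result = [1, 2, 3].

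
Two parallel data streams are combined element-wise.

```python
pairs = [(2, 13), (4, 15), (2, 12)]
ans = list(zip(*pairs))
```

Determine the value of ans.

Step 1: zip(*pairs) transposes: unzips [(2, 13), (4, 15), (2, 12)] into separate sequences.
Step 2: First elements: (2, 4, 2), second elements: (13, 15, 12).
Therefore ans = [(2, 4, 2), (13, 15, 12)].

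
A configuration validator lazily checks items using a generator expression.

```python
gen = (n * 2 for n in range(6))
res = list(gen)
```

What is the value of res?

Step 1: For each n in range(6), compute n*2:
  n=0: 0*2 = 0
  n=1: 1*2 = 2
  n=2: 2*2 = 4
  n=3: 3*2 = 6
  n=4: 4*2 = 8
  n=5: 5*2 = 10
Therefore res = [0, 2, 4, 6, 8, 10].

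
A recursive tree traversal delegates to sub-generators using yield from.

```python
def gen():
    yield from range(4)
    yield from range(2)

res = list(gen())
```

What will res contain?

Step 1: Trace yields in order:
  yield 0
  yield 1
  yield 2
  yield 3
  yield 0
  yield 1
Therefore res = [0, 1, 2, 3, 0, 1].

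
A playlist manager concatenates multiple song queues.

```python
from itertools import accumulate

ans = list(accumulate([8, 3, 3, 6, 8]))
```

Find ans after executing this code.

Step 1: accumulate computes running sums:
  + 8 = 8
  + 3 = 11
  + 3 = 14
  + 6 = 20
  + 8 = 28
Therefore ans = [8, 11, 14, 20, 28].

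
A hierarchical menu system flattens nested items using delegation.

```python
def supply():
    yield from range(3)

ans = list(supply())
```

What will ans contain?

Step 1: yield from delegates to the iterable, yielding each element.
Step 2: Collected values: [0, 1, 2].
Therefore ans = [0, 1, 2].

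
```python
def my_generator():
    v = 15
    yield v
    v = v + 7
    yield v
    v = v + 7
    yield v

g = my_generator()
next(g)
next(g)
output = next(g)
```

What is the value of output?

Step 1: Trace through generator execution:
  Yield 1: v starts at 15, yield 15
  Yield 2: v = 15 + 7 = 22, yield 22
  Yield 3: v = 22 + 7 = 29, yield 29
Step 2: First next() gets 15, second next() gets the second value, third next() yields 29.
Therefore output = 29.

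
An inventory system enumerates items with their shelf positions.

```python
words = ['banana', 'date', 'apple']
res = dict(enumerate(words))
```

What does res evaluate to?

Step 1: enumerate pairs indices with words:
  0 -> 'banana'
  1 -> 'date'
  2 -> 'apple'
Therefore res = {0: 'banana', 1: 'date', 2: 'apple'}.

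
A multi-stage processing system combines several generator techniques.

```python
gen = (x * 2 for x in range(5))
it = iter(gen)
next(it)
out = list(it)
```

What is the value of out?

Step 1: Generator produces [0, 2, 4, 6, 8].
Step 2: next(it) consumes first element (0).
Step 3: list(it) collects remaining: [2, 4, 6, 8].
Therefore out = [2, 4, 6, 8].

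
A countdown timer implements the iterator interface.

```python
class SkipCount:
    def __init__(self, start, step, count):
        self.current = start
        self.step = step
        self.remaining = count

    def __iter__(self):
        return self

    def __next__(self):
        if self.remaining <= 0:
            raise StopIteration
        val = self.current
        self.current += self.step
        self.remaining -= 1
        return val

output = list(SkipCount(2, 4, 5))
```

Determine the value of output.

Step 1: SkipCount starts at 2, increments by 4, for 5 steps:
  Yield 2, then current += 4
  Yield 6, then current += 4
  Yield 10, then current += 4
  Yield 14, then current += 4
  Yield 18, then current += 4
Therefore output = [2, 6, 10, 14, 18].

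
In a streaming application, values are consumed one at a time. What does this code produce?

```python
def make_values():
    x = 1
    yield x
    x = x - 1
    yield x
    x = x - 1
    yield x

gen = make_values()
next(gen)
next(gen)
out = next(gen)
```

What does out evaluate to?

Step 1: Trace through generator execution:
  Yield 1: x starts at 1, yield 1
  Yield 2: x = 1 - 1 = 0, yield 0
  Yield 3: x = 0 - 1 = -1, yield -1
Step 2: First next() gets 1, second next() gets the second value, third next() yields -1.
Therefore out = -1.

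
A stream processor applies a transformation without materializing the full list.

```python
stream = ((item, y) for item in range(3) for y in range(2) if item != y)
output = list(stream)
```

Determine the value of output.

Step 1: Nested generator over range(3) x range(2) where item != y:
  (0, 0): excluded (item == y)
  (0, 1): included
  (1, 0): included
  (1, 1): excluded (item == y)
  (2, 0): included
  (2, 1): included
Therefore output = [(0, 1), (1, 0), (2, 0), (2, 1)].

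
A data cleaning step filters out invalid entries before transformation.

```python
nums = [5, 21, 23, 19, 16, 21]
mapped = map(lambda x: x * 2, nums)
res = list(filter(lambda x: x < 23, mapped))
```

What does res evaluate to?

Step 1: Map x * 2:
  5 -> 10
  21 -> 42
  23 -> 46
  19 -> 38
  16 -> 32
  21 -> 42
Step 2: Filter for < 23:
  10: kept
  42: removed
  46: removed
  38: removed
  32: removed
  42: removed
Therefore res = [10].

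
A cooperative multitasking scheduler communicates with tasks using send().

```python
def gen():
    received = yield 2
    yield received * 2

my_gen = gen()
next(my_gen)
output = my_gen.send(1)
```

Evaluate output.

Step 1: next(my_gen) advances to first yield, producing 2.
Step 2: send(1) resumes, received = 1.
Step 3: yield received * 2 = 1 * 2 = 2.
Therefore output = 2.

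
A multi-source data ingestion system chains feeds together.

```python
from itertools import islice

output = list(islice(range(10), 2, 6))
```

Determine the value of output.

Step 1: islice(range(10), 2, 6) takes elements at indices [2, 6).
Step 2: Elements: [2, 3, 4, 5].
Therefore output = [2, 3, 4, 5].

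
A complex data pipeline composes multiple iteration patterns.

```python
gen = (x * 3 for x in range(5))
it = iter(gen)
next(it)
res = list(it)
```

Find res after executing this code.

Step 1: Generator produces [0, 3, 6, 9, 12].
Step 2: next(it) consumes first element (0).
Step 3: list(it) collects remaining: [3, 6, 9, 12].
Therefore res = [3, 6, 9, 12].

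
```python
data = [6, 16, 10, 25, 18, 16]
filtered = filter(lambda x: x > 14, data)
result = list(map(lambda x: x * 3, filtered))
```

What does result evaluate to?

Step 1: Filter data for elements > 14:
  6: removed
  16: kept
  10: removed
  25: kept
  18: kept
  16: kept
Step 2: Map x * 3 on filtered [16, 25, 18, 16]:
  16 -> 48
  25 -> 75
  18 -> 54
  16 -> 48
Therefore result = [48, 75, 54, 48].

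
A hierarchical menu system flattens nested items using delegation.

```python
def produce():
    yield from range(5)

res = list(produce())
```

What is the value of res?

Step 1: yield from delegates to the iterable, yielding each element.
Step 2: Collected values: [0, 1, 2, 3, 4].
Therefore res = [0, 1, 2, 3, 4].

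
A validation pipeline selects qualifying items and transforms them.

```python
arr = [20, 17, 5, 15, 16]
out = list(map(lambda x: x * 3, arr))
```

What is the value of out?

Step 1: Apply lambda x: x * 3 to each element:
  20 -> 60
  17 -> 51
  5 -> 15
  15 -> 45
  16 -> 48
Therefore out = [60, 51, 15, 45, 48].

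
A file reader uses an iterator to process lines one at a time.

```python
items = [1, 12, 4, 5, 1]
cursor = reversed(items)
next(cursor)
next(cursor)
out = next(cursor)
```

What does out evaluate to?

Step 1: reversed([1, 12, 4, 5, 1]) gives iterator: [1, 5, 4, 12, 1].
Step 2: First next() = 1, second next() = 5.
Step 3: Third next() = 4.
Therefore out = 4.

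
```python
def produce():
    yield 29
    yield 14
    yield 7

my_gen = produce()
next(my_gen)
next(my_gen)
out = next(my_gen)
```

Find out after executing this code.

Step 1: produce() creates a generator.
Step 2: next(my_gen) yields 29 (consumed and discarded).
Step 3: next(my_gen) yields 14 (consumed and discarded).
Step 4: next(my_gen) yields 7, assigned to out.
Therefore out = 7.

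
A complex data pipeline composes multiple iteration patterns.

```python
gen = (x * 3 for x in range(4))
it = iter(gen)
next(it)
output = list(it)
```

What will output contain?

Step 1: Generator produces [0, 3, 6, 9].
Step 2: next(it) consumes first element (0).
Step 3: list(it) collects remaining: [3, 6, 9].
Therefore output = [3, 6, 9].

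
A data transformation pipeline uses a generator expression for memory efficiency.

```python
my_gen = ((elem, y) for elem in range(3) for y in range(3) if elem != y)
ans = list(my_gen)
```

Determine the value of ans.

Step 1: Nested generator over range(3) x range(3) where elem != y:
  (0, 0): excluded (elem == y)
  (0, 1): included
  (0, 2): included
  (1, 0): included
  (1, 1): excluded (elem == y)
  (1, 2): included
  (2, 0): included
  (2, 1): included
  (2, 2): excluded (elem == y)
Therefore ans = [(0, 1), (0, 2), (1, 0), (1, 2), (2, 0), (2, 1)].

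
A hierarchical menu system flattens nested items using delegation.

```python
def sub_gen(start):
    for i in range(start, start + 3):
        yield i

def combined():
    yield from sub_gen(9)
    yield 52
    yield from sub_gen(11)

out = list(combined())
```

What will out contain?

Step 1: combined() delegates to sub_gen(9):
  yield 9
  yield 10
  yield 11
Step 2: yield 52
Step 3: Delegates to sub_gen(11):
  yield 11
  yield 12
  yield 13
Therefore out = [9, 10, 11, 52, 11, 12, 13].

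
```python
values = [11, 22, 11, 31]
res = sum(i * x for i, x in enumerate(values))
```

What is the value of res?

Step 1: Compute i * x for each (i, x) in enumerate([11, 22, 11, 31]):
  i=0, x=11: 0*11 = 0
  i=1, x=22: 1*22 = 22
  i=2, x=11: 2*11 = 22
  i=3, x=31: 3*31 = 93
Step 2: sum = 0 + 22 + 22 + 93 = 137.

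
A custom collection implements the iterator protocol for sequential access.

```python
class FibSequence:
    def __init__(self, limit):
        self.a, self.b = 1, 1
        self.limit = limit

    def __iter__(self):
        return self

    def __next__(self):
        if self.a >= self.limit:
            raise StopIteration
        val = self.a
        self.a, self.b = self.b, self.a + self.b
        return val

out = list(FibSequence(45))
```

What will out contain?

Step 1: Fibonacci-like sequence (a=1, b=1) until >= 45:
  Yield 1, then a,b = 1,2
  Yield 1, then a,b = 2,3
  Yield 2, then a,b = 3,5
  Yield 3, then a,b = 5,8
  Yield 5, then a,b = 8,13
  Yield 8, then a,b = 13,21
  Yield 13, then a,b = 21,34
  Yield 21, then a,b = 34,55
  Yield 34, then a,b = 55,89
Step 2: 55 >= 45, stop.
Therefore out = [1, 1, 2, 3, 5, 8, 13, 21, 34].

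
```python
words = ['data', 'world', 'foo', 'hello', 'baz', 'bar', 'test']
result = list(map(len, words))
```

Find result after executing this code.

Step 1: Map len() to each word:
  'data' -> 4
  'world' -> 5
  'foo' -> 3
  'hello' -> 5
  'baz' -> 3
  'bar' -> 3
  'test' -> 4
Therefore result = [4, 5, 3, 5, 3, 3, 4].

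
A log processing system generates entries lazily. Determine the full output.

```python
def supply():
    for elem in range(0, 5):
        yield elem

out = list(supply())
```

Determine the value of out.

Step 1: The generator yields each value from range(0, 5).
Step 2: list() consumes all yields: [0, 1, 2, 3, 4].
Therefore out = [0, 1, 2, 3, 4].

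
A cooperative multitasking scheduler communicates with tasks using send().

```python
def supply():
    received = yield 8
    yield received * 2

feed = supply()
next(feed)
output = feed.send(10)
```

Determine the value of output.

Step 1: next(feed) advances to first yield, producing 8.
Step 2: send(10) resumes, received = 10.
Step 3: yield received * 2 = 10 * 2 = 20.
Therefore output = 20.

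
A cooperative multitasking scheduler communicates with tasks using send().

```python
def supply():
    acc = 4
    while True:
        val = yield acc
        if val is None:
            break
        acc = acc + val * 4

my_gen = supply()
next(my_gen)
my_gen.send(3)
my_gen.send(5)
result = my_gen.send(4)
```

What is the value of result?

Step 1: next() -> yield acc=4.
Step 2: send(3) -> val=3, acc = 4 + 3*4 = 16, yield 16.
Step 3: send(5) -> val=5, acc = 16 + 5*4 = 36, yield 36.
Step 4: send(4) -> val=4, acc = 36 + 4*4 = 52, yield 52.
Therefore result = 52.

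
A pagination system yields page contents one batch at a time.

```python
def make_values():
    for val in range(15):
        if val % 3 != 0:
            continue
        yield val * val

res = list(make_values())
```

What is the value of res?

Step 1: Only yield val**2 when val is divisible by 3:
  val=0: 0 % 3 == 0, yield 0**2 = 0
  val=3: 3 % 3 == 0, yield 3**2 = 9
  val=6: 6 % 3 == 0, yield 6**2 = 36
  val=9: 9 % 3 == 0, yield 9**2 = 81
  val=12: 12 % 3 == 0, yield 12**2 = 144
Therefore res = [0, 9, 36, 81, 144].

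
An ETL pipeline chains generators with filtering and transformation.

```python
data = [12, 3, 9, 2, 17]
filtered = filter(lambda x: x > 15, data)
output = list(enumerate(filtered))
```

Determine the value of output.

Step 1: Filter [12, 3, 9, 2, 17] for > 15: [17].
Step 2: enumerate re-indexes from 0: [(0, 17)].
Therefore output = [(0, 17)].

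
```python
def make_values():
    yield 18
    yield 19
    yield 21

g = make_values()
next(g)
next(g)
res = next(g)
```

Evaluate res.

Step 1: make_values() creates a generator.
Step 2: next(g) yields 18 (consumed and discarded).
Step 3: next(g) yields 19 (consumed and discarded).
Step 4: next(g) yields 21, assigned to res.
Therefore res = 21.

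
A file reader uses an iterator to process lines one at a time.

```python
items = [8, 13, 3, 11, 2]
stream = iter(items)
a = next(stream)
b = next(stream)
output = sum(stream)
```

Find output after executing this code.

Step 1: Create iterator over [8, 13, 3, 11, 2].
Step 2: a = next() = 8, b = next() = 13.
Step 3: sum() of remaining [3, 11, 2] = 16.
Therefore output = 16.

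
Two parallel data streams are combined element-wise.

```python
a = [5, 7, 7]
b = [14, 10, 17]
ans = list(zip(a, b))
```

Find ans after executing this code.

Step 1: zip pairs elements at same index:
  Index 0: (5, 14)
  Index 1: (7, 10)
  Index 2: (7, 17)
Therefore ans = [(5, 14), (7, 10), (7, 17)].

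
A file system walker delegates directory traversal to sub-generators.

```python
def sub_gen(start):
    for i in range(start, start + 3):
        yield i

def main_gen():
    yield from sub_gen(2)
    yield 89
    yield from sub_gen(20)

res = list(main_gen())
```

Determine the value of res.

Step 1: main_gen() delegates to sub_gen(2):
  yield 2
  yield 3
  yield 4
Step 2: yield 89
Step 3: Delegates to sub_gen(20):
  yield 20
  yield 21
  yield 22
Therefore res = [2, 3, 4, 89, 20, 21, 22].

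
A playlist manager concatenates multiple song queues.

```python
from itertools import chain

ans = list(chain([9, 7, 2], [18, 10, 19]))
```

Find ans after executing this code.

Step 1: chain() concatenates iterables: [9, 7, 2] + [18, 10, 19].
Therefore ans = [9, 7, 2, 18, 10, 19].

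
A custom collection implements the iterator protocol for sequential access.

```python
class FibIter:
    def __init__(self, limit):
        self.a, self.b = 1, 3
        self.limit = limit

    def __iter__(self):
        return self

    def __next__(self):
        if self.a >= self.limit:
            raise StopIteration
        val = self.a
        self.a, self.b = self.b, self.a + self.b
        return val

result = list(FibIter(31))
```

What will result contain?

Step 1: Fibonacci-like sequence (a=1, b=3) until >= 31:
  Yield 1, then a,b = 3,4
  Yield 3, then a,b = 4,7
  Yield 4, then a,b = 7,11
  Yield 7, then a,b = 11,18
  Yield 11, then a,b = 18,29
  Yield 18, then a,b = 29,47
  Yield 29, then a,b = 47,76
Step 2: 47 >= 31, stop.
Therefore result = [1, 3, 4, 7, 11, 18, 29].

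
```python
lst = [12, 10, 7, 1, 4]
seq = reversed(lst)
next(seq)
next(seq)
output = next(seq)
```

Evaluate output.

Step 1: reversed([12, 10, 7, 1, 4]) gives iterator: [4, 1, 7, 10, 12].
Step 2: First next() = 4, second next() = 1.
Step 3: Third next() = 7.
Therefore output = 7.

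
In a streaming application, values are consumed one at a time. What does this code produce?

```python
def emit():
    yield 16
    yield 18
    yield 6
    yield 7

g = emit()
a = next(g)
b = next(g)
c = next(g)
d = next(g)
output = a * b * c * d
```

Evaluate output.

Step 1: Create generator and consume all values:
  a = next(g) = 16
  b = next(g) = 18
  c = next(g) = 6
  d = next(g) = 7
Step 2: output = 16 * 18 * 6 * 7 = 12096.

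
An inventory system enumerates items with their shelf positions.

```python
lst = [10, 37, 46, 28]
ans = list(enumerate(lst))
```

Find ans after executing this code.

Step 1: enumerate pairs each element with its index:
  (0, 10)
  (1, 37)
  (2, 46)
  (3, 28)
Therefore ans = [(0, 10), (1, 37), (2, 46), (3, 28)].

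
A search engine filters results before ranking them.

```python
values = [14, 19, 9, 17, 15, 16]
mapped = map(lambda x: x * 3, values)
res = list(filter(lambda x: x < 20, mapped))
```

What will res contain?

Step 1: Map x * 3:
  14 -> 42
  19 -> 57
  9 -> 27
  17 -> 51
  15 -> 45
  16 -> 48
Step 2: Filter for < 20:
  42: removed
  57: removed
  27: removed
  51: removed
  45: removed
  48: removed
Therefore res = [].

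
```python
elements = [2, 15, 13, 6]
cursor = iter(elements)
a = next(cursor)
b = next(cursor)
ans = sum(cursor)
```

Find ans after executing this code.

Step 1: Create iterator over [2, 15, 13, 6].
Step 2: a = next() = 2, b = next() = 15.
Step 3: sum() of remaining [13, 6] = 19.
Therefore ans = 19.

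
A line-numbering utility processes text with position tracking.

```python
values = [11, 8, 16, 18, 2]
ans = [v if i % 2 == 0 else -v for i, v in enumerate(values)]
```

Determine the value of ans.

Step 1: For each (i, v), keep v if i is even, negate if odd:
  i=0 (even): keep 11
  i=1 (odd): negate to -8
  i=2 (even): keep 16
  i=3 (odd): negate to -18
  i=4 (even): keep 2
Therefore ans = [11, -8, 16, -18, 2].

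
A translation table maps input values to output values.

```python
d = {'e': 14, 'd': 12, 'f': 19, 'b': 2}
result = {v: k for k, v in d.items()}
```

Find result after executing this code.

Step 1: Invert dict (swap keys and values):
  'e': 14 -> 14: 'e'
  'd': 12 -> 12: 'd'
  'f': 19 -> 19: 'f'
  'b': 2 -> 2: 'b'
Therefore result = {14: 'e', 12: 'd', 19: 'f', 2: 'b'}.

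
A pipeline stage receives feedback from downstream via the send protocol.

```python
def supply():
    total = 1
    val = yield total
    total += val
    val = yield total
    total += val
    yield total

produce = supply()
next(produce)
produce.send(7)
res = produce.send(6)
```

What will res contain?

Step 1: next() -> yield total=1.
Step 2: send(7) -> val=7, total = 1+7 = 8, yield 8.
Step 3: send(6) -> val=6, total = 8+6 = 14, yield 14.
Therefore res = 14.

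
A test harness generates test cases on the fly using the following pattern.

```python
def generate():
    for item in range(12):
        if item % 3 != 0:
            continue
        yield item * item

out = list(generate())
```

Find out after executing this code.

Step 1: Only yield item**2 when item is divisible by 3:
  item=0: 0 % 3 == 0, yield 0**2 = 0
  item=3: 3 % 3 == 0, yield 3**2 = 9
  item=6: 6 % 3 == 0, yield 6**2 = 36
  item=9: 9 % 3 == 0, yield 9**2 = 81
Therefore out = [0, 9, 36, 81].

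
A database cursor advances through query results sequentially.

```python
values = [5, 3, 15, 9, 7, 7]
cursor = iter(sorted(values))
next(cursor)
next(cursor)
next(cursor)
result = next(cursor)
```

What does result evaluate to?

Step 1: sorted([5, 3, 15, 9, 7, 7]) = [3, 5, 7, 7, 9, 15].
Step 2: Create iterator and skip 3 elements.
Step 3: next() returns 7.
Therefore result = 7.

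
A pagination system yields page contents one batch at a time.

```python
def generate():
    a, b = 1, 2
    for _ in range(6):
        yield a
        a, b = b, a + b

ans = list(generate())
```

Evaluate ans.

Step 1: Fibonacci-like sequence starting with a=1, b=2:
  Iteration 1: yield a=1, then a,b = 2,3
  Iteration 2: yield a=2, then a,b = 3,5
  Iteration 3: yield a=3, then a,b = 5,8
  Iteration 4: yield a=5, then a,b = 8,13
  Iteration 5: yield a=8, then a,b = 13,21
  Iteration 6: yield a=13, then a,b = 21,34
Therefore ans = [1, 2, 3, 5, 8, 13].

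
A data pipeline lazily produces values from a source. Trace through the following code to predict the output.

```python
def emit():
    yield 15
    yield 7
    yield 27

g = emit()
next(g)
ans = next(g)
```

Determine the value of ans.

Step 1: emit() creates a generator.
Step 2: next(g) yields 15 (consumed and discarded).
Step 3: next(g) yields 7, assigned to ans.
Therefore ans = 7.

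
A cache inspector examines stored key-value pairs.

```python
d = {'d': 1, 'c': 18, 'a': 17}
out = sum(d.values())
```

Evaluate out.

Step 1: d.values() = [1, 18, 17].
Step 2: sum = 36.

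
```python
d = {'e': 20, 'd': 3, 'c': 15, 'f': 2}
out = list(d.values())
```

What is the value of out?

Step 1: d.values() returns the dictionary values in insertion order.
Therefore out = [20, 3, 15, 2].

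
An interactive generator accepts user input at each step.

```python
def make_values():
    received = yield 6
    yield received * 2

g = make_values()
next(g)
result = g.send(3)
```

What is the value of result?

Step 1: next(g) advances to first yield, producing 6.
Step 2: send(3) resumes, received = 3.
Step 3: yield received * 2 = 3 * 2 = 6.
Therefore result = 6.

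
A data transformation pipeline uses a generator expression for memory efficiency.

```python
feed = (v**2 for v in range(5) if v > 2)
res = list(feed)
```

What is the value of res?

Step 1: For range(5), keep v > 2, then square:
  v=0: 0 <= 2, excluded
  v=1: 1 <= 2, excluded
  v=2: 2 <= 2, excluded
  v=3: 3 > 2, yield 3**2 = 9
  v=4: 4 > 2, yield 4**2 = 16
Therefore res = [9, 16].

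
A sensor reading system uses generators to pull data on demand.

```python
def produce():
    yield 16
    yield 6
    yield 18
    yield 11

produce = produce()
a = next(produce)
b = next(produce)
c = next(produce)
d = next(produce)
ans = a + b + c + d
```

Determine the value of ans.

Step 1: Create generator and consume all values:
  a = next(produce) = 16
  b = next(produce) = 6
  c = next(produce) = 18
  d = next(produce) = 11
Step 2: ans = 16 + 6 + 18 + 11 = 51.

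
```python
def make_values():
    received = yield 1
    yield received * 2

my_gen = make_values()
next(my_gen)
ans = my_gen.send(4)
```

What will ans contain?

Step 1: next(my_gen) advances to first yield, producing 1.
Step 2: send(4) resumes, received = 4.
Step 3: yield received * 2 = 4 * 2 = 8.
Therefore ans = 8.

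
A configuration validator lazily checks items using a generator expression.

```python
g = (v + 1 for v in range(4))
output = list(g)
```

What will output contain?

Step 1: For each v in range(4), compute v+1:
  v=0: 0+1 = 1
  v=1: 1+1 = 2
  v=2: 2+1 = 3
  v=3: 3+1 = 4
Therefore output = [1, 2, 3, 4].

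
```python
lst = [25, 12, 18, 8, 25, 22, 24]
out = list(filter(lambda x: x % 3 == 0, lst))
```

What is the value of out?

Step 1: Filter elements divisible by 3:
  25 % 3 = 1: removed
  12 % 3 = 0: kept
  18 % 3 = 0: kept
  8 % 3 = 2: removed
  25 % 3 = 1: removed
  22 % 3 = 1: removed
  24 % 3 = 0: kept
Therefore out = [12, 18, 24].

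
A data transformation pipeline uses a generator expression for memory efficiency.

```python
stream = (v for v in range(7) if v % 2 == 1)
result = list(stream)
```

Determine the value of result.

Step 1: Filter range(7) keeping only odd values:
  v=0: even, excluded
  v=1: odd, included
  v=2: even, excluded
  v=3: odd, included
  v=4: even, excluded
  v=5: odd, included
  v=6: even, excluded
Therefore result = [1, 3, 5].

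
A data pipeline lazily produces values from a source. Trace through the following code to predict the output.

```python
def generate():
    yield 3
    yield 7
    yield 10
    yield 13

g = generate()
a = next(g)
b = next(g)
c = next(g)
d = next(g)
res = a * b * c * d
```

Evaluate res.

Step 1: Create generator and consume all values:
  a = next(g) = 3
  b = next(g) = 7
  c = next(g) = 10
  d = next(g) = 13
Step 2: res = 3 * 7 * 10 * 13 = 2730.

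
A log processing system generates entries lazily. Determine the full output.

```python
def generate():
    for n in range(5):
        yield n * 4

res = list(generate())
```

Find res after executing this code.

Step 1: For each n in range(5), yield n * 4:
  n=0: yield 0 * 4 = 0
  n=1: yield 1 * 4 = 4
  n=2: yield 2 * 4 = 8
  n=3: yield 3 * 4 = 12
  n=4: yield 4 * 4 = 16
Therefore res = [0, 4, 8, 12, 16].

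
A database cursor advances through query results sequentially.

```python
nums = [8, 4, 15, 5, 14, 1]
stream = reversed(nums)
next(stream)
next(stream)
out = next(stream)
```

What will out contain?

Step 1: reversed([8, 4, 15, 5, 14, 1]) gives iterator: [1, 14, 5, 15, 4, 8].
Step 2: First next() = 1, second next() = 14.
Step 3: Third next() = 5.
Therefore out = 5.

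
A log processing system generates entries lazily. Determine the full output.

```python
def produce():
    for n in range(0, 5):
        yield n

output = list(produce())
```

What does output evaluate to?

Step 1: The generator yields each value from range(0, 5).
Step 2: list() consumes all yields: [0, 1, 2, 3, 4].
Therefore output = [0, 1, 2, 3, 4].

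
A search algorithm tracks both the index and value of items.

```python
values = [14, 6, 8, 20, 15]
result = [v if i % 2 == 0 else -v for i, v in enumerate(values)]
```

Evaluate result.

Step 1: For each (i, v), keep v if i is even, negate if odd:
  i=0 (even): keep 14
  i=1 (odd): negate to -6
  i=2 (even): keep 8
  i=3 (odd): negate to -20
  i=4 (even): keep 15
Therefore result = [14, -6, 8, -20, 15].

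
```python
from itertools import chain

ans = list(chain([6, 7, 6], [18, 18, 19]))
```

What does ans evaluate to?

Step 1: chain() concatenates iterables: [6, 7, 6] + [18, 18, 19].
Therefore ans = [6, 7, 6, 18, 18, 19].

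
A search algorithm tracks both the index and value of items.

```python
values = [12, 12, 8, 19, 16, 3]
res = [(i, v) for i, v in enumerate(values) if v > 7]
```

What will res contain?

Step 1: Filter enumerate([12, 12, 8, 19, 16, 3]) keeping v > 7:
  (0, 12): 12 > 7, included
  (1, 12): 12 > 7, included
  (2, 8): 8 > 7, included
  (3, 19): 19 > 7, included
  (4, 16): 16 > 7, included
  (5, 3): 3 <= 7, excluded
Therefore res = [(0, 12), (1, 12), (2, 8), (3, 19), (4, 16)].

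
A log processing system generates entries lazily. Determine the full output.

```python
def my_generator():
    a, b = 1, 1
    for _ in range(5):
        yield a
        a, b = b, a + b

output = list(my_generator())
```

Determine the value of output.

Step 1: Fibonacci-like sequence starting with a=1, b=1:
  Iteration 1: yield a=1, then a,b = 1,2
  Iteration 2: yield a=1, then a,b = 2,3
  Iteration 3: yield a=2, then a,b = 3,5
  Iteration 4: yield a=3, then a,b = 5,8
  Iteration 5: yield a=5, then a,b = 8,13
Therefore output = [1, 1, 2, 3, 5].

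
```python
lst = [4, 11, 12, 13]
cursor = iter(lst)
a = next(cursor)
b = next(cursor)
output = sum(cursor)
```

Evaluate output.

Step 1: Create iterator over [4, 11, 12, 13].
Step 2: a = next() = 4, b = next() = 11.
Step 3: sum() of remaining [12, 13] = 25.
Therefore output = 25.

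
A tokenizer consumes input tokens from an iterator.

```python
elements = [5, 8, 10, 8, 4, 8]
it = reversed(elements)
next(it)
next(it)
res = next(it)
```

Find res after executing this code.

Step 1: reversed([5, 8, 10, 8, 4, 8]) gives iterator: [8, 4, 8, 10, 8, 5].
Step 2: First next() = 8, second next() = 4.
Step 3: Third next() = 8.
Therefore res = 8.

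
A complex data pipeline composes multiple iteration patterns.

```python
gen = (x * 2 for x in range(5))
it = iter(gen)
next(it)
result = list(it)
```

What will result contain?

Step 1: Generator produces [0, 2, 4, 6, 8].
Step 2: next(it) consumes first element (0).
Step 3: list(it) collects remaining: [2, 4, 6, 8].
Therefore result = [2, 4, 6, 8].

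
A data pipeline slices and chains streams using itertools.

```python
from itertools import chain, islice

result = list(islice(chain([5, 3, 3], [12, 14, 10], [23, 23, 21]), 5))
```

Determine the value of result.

Step 1: chain([5, 3, 3], [12, 14, 10], [23, 23, 21]) = [5, 3, 3, 12, 14, 10, 23, 23, 21].
Step 2: islice takes first 5 elements: [5, 3, 3, 12, 14].
Therefore result = [5, 3, 3, 12, 14].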